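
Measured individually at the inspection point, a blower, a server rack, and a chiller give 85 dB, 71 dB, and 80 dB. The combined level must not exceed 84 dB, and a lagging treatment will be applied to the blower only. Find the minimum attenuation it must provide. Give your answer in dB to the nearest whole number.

4 dB

Fixed contribution from the other sources: Σ 10^(L/10) = 10^(71/10) + 10^(80/10) = 1.126e+08 (80.51 dB).
The limit corresponds to 10^(84/10) = 2.512e+08; subtracting the fixed part leaves 1.386e+08 for the blower, i.e. 81.42 dB.
So the blower must be reduced from 85 to 81.42 dB: IL = 3.58 dB.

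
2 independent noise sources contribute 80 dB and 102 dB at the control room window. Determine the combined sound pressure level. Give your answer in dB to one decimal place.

Incoherent sources combine by intensity addition: L_total = 10·log₁₀(Σ 10^(L_i/10)).
Σ 10^(L/10) = 10^(80/10) + 10^(102/10) = 1.595e+10.
L_total = 10·log₁₀(1.595e+10) = 102.03 dB.

102.0 dB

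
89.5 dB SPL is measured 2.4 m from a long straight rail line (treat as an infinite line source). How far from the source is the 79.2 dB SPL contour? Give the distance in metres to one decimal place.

25.7 m

The 10.3 dB drop corresponds to a distance ratio of 10^(10.3/10) for a line source.
r₂ = 2.4·10^((89.5−79.2)/10) = 2.4·10^(10.3/10) = 25.72 m.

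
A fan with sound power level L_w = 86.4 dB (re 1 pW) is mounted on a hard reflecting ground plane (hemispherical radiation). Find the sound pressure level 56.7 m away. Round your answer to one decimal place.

Free-field hemispherical radiation: L_p = L_w − 10·log₁₀(2π·r²), r = 56.7 m.
2π·r² = 2.02e+04 m², 10·log₁₀ of that is 43.053 dB.
L_p = 86.4 − 43.053 = 43.35 dB.

43.3 dB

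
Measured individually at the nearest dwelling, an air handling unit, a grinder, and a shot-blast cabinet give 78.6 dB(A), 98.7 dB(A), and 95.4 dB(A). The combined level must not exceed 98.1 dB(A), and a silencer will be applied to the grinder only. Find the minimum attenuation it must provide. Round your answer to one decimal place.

4.1 dB

Fixed contribution from the other sources: Σ 10^(L/10) = 10^(78.6/10) + 10^(95.4/10) = 3.540e+09 (95.49 dB(A)).
To meet 98.1 dB(A) overall, the treated grinder may contribute at most 10^(98.1/10) − 3.540e+09 = 2.917e+09, i.e. 94.65 dB(A).
So the grinder must be reduced from 98.7 to 94.65 dB(A): IL = 4.05 dB.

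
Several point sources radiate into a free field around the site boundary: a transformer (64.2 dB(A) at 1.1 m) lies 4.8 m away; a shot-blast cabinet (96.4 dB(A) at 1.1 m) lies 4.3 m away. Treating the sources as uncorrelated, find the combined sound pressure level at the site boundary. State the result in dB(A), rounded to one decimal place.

84.6 dB(A)

First find each source's level at the receiver (point-source: −20·log₁₀(r/r_ref)), then combine on an intensity basis.
transformer: 64.2 − 20·log₁₀(4.8/1.1) = 64.2 − 12.80 = 51.40 dB(A).
shot-blast cabinet: 96.4 − 20·log₁₀(4.3/1.1) = 96.4 − 11.84 = 84.56 dB(A).
Σ 10^(L/10) = 2.858e+08 → L_total = 10·log₁₀(2.858e+08) = 84.56 dB(A).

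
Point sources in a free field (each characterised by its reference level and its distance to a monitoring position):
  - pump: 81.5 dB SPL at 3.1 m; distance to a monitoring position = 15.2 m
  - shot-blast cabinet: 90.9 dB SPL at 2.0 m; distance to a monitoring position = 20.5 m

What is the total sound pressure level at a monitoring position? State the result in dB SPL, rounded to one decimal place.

72.5 dB SPL

First find each source's level at the receiver (point-source: −20·log₁₀(r/r_ref)), then combine on an intensity basis.
pump: 81.5 − 20·log₁₀(15.2/3.1) = 81.5 − 13.81 = 67.69 dB SPL.
shot-blast cabinet: 90.9 − 20·log₁₀(20.5/2.0) = 90.9 − 20.21 = 70.69 dB SPL.
Σ 10^(L/10) = 1.759e+07 → L_total = 10·log₁₀(1.759e+07) = 72.45 dB SPL.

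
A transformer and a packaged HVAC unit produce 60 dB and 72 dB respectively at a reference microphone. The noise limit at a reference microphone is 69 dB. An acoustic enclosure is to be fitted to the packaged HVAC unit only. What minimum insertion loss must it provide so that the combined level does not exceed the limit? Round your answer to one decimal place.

The untreated sources together contribute 10^(60/10) = 1.000e+06, i.e. 60.00 dB.
The limit corresponds to 10^(69/10) = 7.943e+06; subtracting the fixed part leaves 6.943e+06 for the packaged HVAC unit, i.e. 68.42 dB.
So the packaged HVAC unit must be reduced from 72 to 68.42 dB: IL = 3.58 dB.

3.6 dB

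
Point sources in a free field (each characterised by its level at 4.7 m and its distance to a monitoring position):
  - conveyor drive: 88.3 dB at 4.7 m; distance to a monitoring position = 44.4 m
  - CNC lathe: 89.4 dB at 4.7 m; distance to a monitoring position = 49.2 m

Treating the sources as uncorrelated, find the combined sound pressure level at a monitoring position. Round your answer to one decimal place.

71.9 dB

Apply inverse-square spreading to bring every level to the receiver, then sum 10^(L/10).
conveyor drive: 88.3 − 20·log₁₀(44.4/4.7) = 88.3 − 19.51 = 68.79 dB.
CNC lathe: 89.4 − 20·log₁₀(49.2/4.7) = 89.4 − 20.40 = 69.00 dB.
Σ 10^(L/10) = 1.552e+07 → L_total = 10·log₁₀(1.552e+07) = 71.91 dB.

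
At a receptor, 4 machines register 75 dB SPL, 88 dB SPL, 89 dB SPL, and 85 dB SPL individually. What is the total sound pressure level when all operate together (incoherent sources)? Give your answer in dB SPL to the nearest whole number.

For uncorrelated sources the intensities add, so convert each level to linear form, sum, and take 10·log₁₀ of the total.
Σ 10^(L/10) = 10^(75/10) + 10^(88/10) + 10^(89/10) + 10^(85/10) = 1.773e+09.
L_total = 10·log₁₀(1.773e+09) = 92.49 dB SPL.

92 dB SPL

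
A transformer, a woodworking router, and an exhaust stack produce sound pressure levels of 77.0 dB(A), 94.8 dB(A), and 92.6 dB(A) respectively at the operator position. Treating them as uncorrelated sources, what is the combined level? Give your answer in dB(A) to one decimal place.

For uncorrelated sources the intensities add, so convert each level to linear form, sum, and take 10·log₁₀ of the total.
Σ 10^(L/10) = 10^(77.0/10) + 10^(94.8/10) + 10^(92.6/10) = 4.890e+09.
L_total = 10·log₁₀(4.890e+09) = 96.89 dB(A).

96.9 dB(A)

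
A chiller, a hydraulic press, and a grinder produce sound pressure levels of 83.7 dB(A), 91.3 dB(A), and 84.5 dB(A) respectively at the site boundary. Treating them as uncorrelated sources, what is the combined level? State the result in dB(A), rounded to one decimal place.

For uncorrelated sources the intensities add, so convert each level to linear form, sum, and take 10·log₁₀ of the total.
Σ 10^(L/10) = 10^(83.7/10) + 10^(91.3/10) + 10^(84.5/10) = 1.865e+09.
L_total = 10·log₁₀(1.865e+09) = 92.71 dB(A).

92.7 dB(A)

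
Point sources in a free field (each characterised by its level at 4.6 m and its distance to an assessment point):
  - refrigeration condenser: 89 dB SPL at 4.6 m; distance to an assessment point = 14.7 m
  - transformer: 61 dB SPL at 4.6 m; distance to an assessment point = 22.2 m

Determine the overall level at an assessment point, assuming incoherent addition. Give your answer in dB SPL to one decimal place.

Apply inverse-square spreading to bring every level to the receiver, then sum 10^(L/10).
refrigeration condenser: 89 − 20·log₁₀(14.7/4.6) = 89 − 10.09 = 78.91 dB SPL.
transformer: 61 − 20·log₁₀(22.2/4.6) = 61 − 13.67 = 47.33 dB SPL.
Σ 10^(L/10) = 7.784e+07 → L_total = 10·log₁₀(7.784e+07) = 78.91 dB SPL.

78.9 dB SPL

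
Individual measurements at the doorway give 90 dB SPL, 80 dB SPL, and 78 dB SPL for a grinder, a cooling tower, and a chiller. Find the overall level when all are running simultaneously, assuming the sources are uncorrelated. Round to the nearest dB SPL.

For uncorrelated sources the intensities add, so convert each level to linear form, sum, and take 10·log₁₀ of the total.
Σ 10^(L/10) = 10^(90/10) + 10^(80/10) + 10^(78/10) = 1.163e+09.
L_total = 10·log₁₀(1.163e+09) = 90.66 dB SPL.

91 dB SPL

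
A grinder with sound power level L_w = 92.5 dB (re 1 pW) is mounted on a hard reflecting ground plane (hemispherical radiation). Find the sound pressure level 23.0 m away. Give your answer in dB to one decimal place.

Free-field hemispherical radiation: L_p = L_w − 10·log₁₀(2π·r²), r = 23.0 m.
2π·r² = 3324 m², 10·log₁₀ of that is 35.216 dB.
L_p = 92.5 − 35.216 = 57.28 dB.

57.3 dB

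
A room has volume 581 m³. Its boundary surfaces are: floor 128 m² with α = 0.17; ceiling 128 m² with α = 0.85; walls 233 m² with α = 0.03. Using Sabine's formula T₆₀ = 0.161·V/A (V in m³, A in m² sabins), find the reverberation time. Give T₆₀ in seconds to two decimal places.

0.68 s

Total absorption A = 128·0.17 + 128·0.85 + 233·0.03 = 137.55 m² sabins.
T₆₀ = 0.161 × 581 / 137.55 = 0.680 s.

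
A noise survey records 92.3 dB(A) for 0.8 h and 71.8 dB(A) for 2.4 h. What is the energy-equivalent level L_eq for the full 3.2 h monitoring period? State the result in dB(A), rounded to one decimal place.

86.4 dB(A)

Weight each interval's intensity by its duration and average over T = 3.2 h:
Σ tᵢ·10^(Lᵢ/10) = 0.8·10^(92.3/10) + 2.4·10^(71.8/10) = 1.395e+09.
L_eq = 10·log₁₀(1.395e+09/3.2) = 86.39 dB(A).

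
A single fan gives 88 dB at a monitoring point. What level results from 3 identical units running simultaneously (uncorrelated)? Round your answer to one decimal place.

92.8 dB

With 3 equal, uncorrelated contributions the intensity is 3× that of one unit, giving a rise of 10·log₁₀ 3.
L_total = 88 + 10·log₁₀(3) = 88 + 4.771 = 92.77 dB.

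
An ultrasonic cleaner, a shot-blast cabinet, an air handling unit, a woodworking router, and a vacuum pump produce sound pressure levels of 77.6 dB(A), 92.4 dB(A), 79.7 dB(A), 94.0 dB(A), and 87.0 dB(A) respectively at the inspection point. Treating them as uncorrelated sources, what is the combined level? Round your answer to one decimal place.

For uncorrelated sources the intensities add, so convert each level to linear form, sum, and take 10·log₁₀ of the total.
Σ 10^(L/10) = 10^(77.6/10) + 10^(92.4/10) + 10^(79.7/10) + 10^(94.0/10) + 10^(87.0/10) = 4.902e+09.
L_total = 10·log₁₀(4.902e+09) = 96.90 dB(A).

96.9 dB(A)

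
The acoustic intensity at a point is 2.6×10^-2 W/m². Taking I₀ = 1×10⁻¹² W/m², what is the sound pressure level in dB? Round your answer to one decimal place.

104.1 dB

L = 10·log₁₀(I/I₀) = 10·log₁₀(2.6×10^-2/10⁻¹²) = 10·log₁₀(2.6×10^10).
L = 10·(0.4150 + 10) = 104.15 dB.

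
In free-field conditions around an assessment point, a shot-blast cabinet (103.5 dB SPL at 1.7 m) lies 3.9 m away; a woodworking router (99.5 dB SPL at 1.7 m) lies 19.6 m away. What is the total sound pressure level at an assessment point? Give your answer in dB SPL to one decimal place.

First find each source's level at the receiver (point-source: −20·log₁₀(r/r_ref)), then combine on an intensity basis.
shot-blast cabinet: 103.5 − 20·log₁₀(3.9/1.7) = 103.5 − 7.21 = 96.29 dB SPL.
woodworking router: 99.5 − 20·log₁₀(19.6/1.7) = 99.5 − 21.24 = 78.26 dB SPL.
Σ 10^(L/10) = 4.321e+09 → L_total = 10·log₁₀(4.321e+09) = 96.36 dB SPL.

96.4 dB SPL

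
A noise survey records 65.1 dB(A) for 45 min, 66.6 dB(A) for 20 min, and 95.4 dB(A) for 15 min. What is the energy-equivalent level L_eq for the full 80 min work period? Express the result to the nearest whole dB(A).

88 dB(A)

The energy average is taken in the linear domain: L_eq = 10·log₁₀[(Σ tᵢ·10^(Lᵢ/10))/T], T = 80 min.
Σ tᵢ·10^(Lᵢ/10) = 45·10^(65.1/10) + 20·10^(66.6/10) + 15·10^(95.4/10) = 5.225e+10.
L_eq = 10·log₁₀(5.225e+10/80) = 88.15 dB(A).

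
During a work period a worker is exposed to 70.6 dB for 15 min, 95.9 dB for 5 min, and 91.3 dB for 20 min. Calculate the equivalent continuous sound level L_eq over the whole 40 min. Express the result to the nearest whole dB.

Weight each interval's intensity by its duration and average over T = 40 min:
Σ tᵢ·10^(Lᵢ/10) = 15·10^(70.6/10) + 5·10^(95.9/10) + 20·10^(91.3/10) = 4.660e+10.
L_eq = 10·log₁₀(4.660e+10/40) = 90.66 dB.

91 dB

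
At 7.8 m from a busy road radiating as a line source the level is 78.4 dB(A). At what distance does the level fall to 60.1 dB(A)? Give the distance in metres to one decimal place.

The 18.3 dB drop corresponds to a distance ratio of 10^(18.3/10) for a line source.
r₂ = 7.8·10^((78.4−60.1)/10) = 7.8·10^(18.3/10) = 527.34 m.

527.3 m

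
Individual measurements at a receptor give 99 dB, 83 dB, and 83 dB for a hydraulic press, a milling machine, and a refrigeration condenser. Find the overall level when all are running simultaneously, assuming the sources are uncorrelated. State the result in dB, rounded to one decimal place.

99.2 dB

For uncorrelated sources the intensities add, so convert each level to linear form, sum, and take 10·log₁₀ of the total.
Σ 10^(L/10) = 10^(99/10) + 10^(83/10) + 10^(83/10) = 8.342e+09.
L_total = 10·log₁₀(8.342e+09) = 99.21 dB.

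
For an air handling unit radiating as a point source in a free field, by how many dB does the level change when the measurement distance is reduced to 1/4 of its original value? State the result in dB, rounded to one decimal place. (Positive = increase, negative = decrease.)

With spherical spreading the level changes by −20·log₁₀(r₂/r₁).
ΔL = −20·log₁₀(0.25) = +12.04 dB.

+12.0 dB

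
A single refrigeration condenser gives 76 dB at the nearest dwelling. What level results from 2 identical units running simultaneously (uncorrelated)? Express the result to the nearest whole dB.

With 2 equal, uncorrelated contributions the intensity is 2× that of one unit, giving a rise of 10·log₁₀ 2.
L_total = 76 + 10·log₁₀(2) = 76 + 3.010 = 79.01 dB.

79 dB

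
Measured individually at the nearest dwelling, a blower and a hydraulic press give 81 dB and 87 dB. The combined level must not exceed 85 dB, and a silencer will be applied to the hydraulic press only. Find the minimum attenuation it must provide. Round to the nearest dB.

4 dB

Fixed contribution from the other source: Σ 10^(L/10) = 10^(81/10) = 1.259e+08 (81.00 dB).
The limit corresponds to 10^(85/10) = 3.162e+08; subtracting the fixed part leaves 1.903e+08 for the hydraulic press, i.e. 82.80 dB.
Required insertion loss = 87 − 82.80 = 4.20 dB.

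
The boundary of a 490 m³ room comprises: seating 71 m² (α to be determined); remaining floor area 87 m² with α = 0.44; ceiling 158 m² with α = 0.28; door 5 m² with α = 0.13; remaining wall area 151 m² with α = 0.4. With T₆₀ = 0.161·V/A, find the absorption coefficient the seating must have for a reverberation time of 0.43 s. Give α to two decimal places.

From T₆₀ = 0.161·V/A, the target T₆₀ = 0.43 s needs A = 0.161·490/0.43 = 183.47 m².
Absorption from the other surfaces = 87·0.44 + 158·0.28 + 5·0.13 + 151·0.4 = 143.57 m², so the seating must supply 39.90 m² over 71 m².
α = 39.90/71 = 0.562.

0.56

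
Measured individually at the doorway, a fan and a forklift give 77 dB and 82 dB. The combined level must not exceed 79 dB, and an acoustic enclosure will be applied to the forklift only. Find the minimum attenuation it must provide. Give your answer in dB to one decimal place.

7.3 dB

The untreated sources together contribute 10^(77/10) = 5.012e+07, i.e. 77.00 dB.
To meet 79 dB overall, the treated forklift may contribute at most 10^(79/10) − 5.012e+07 = 2.931e+07, i.e. 74.67 dB.
So the forklift must be reduced from 82 to 74.67 dB: IL = 7.33 dB.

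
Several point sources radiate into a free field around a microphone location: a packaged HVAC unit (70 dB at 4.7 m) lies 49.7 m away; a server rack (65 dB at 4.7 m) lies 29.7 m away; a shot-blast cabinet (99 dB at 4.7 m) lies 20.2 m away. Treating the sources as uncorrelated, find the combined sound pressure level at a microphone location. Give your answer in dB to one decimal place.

First find each source's level at the receiver (point-source: −20·log₁₀(r/r_ref)), then combine on an intensity basis.
packaged HVAC unit: 70 − 20·log₁₀(49.7/4.7) = 70 − 20.49 = 49.51 dB.
server rack: 65 − 20·log₁₀(29.7/4.7) = 65 − 16.01 = 48.99 dB.
shot-blast cabinet: 99 − 20·log₁₀(20.2/4.7) = 99 − 12.67 = 86.33 dB.
Σ 10^(L/10) = 4.302e+08 → L_total = 10·log₁₀(4.302e+08) = 86.34 dB.

86.3 dB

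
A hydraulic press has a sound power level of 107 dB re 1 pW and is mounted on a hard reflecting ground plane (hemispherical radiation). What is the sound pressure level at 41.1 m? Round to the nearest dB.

67 dB

L_p = L_w − 10·log₁₀(2π·r²) with r = 41.1 m.
2π·r² = 1.061e+04 m², 10·log₁₀ of that is 40.259 dB.
L_p = 107 − 40.259 = 66.74 dB.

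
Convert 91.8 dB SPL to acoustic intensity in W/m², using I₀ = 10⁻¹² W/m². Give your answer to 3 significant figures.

L = 10·log₁₀(I/I₀) ⇒ I = I₀·10^(L/10) = 10⁻¹² × 10^9.18.

0.00151 W/m²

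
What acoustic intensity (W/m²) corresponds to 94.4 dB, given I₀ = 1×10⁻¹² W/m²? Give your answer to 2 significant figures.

L = 10·log₁₀(I/I₀) ⇒ I = I₀·10^(L/10) = 10⁻¹² × 10^9.44.

0.0028 W/m²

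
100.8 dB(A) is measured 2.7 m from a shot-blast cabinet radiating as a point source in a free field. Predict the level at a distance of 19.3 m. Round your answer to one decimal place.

Point-source attenuation: ΔL = 20·log₁₀(r₂/r₁) = 20·log₁₀(19.3/2.7) = 17.084 dB.
L₂ = 100.8 − 20·log₁₀(19.3/2.7) = 100.8 − 17.084 = 83.72 dB(A).

83.7 dB(A)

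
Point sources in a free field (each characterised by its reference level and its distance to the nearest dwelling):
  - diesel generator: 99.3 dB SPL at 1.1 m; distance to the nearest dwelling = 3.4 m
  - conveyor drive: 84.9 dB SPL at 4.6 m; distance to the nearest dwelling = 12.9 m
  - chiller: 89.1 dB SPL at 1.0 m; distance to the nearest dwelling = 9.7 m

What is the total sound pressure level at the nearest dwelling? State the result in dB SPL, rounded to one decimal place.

89.7 dB SPL

First find each source's level at the receiver (point-source: −20·log₁₀(r/r_ref)), then combine on an intensity basis.
diesel generator: 99.3 − 20·log₁₀(3.4/1.1) = 99.3 − 9.80 = 89.50 dB SPL.
conveyor drive: 84.9 − 20·log₁₀(12.9/4.6) = 84.9 − 8.96 = 75.94 dB SPL.
chiller: 89.1 − 20·log₁₀(9.7/1.0) = 89.1 − 19.74 = 69.36 dB SPL.
Σ 10^(L/10) = 9.388e+08 → L_total = 10·log₁₀(9.388e+08) = 89.73 dB SPL.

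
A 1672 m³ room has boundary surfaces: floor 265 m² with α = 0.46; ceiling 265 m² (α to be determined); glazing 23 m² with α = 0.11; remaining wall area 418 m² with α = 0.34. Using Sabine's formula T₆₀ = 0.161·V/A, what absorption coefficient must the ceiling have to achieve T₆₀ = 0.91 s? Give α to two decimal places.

0.11

Required total absorption A = 0.161·1672/0.91 = 295.82 m².
Absorption from the other surfaces = 265·0.46 + 23·0.11 + 418·0.34 = 266.55 m², so the ceiling must supply 29.27 m² over 265 m².
α = 29.27/265 = 0.110.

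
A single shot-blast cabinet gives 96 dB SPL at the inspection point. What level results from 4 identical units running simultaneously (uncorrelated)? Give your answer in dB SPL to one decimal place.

N identical incoherent sources raise the level by 10·log₁₀ N.
L_total = 96 + 10·log₁₀(4) = 96 + 6.021 = 102.02 dB SPL.

102.0 dB SPL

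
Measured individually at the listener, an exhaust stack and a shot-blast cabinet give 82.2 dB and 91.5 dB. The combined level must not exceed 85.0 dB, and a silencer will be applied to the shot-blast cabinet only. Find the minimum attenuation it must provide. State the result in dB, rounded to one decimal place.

Everything except the shot-blast cabinet sums to 10^(82.2/10) = 1.660e+08 in linear terms, 82.20 dB.
The limit corresponds to 10^(85.0/10) = 3.162e+08; subtracting the fixed part leaves 1.503e+08 for the shot-blast cabinet, i.e. 81.77 dB.
Required insertion loss = 91.5 − 81.77 = 9.73 dB.

9.7 dB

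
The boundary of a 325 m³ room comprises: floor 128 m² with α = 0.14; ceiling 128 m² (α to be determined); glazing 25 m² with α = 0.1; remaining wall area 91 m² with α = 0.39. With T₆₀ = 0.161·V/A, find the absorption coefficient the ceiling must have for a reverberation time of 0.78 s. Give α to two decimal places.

A = 0.161·V/T₆₀ = 0.161·325/0.78 = 67.08 m² sabins.
Absorption from the other surfaces = 128·0.14 + 25·0.1 + 91·0.39 = 55.91 m², so the ceiling must supply 11.17 m² over 128 m².
α = 11.17/128 = 0.087.

0.09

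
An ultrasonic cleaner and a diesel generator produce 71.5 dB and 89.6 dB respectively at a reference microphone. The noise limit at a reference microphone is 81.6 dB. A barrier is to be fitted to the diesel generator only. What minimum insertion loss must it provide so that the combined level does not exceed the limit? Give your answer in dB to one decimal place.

Everything except the diesel generator sums to 10^(71.5/10) = 1.413e+07 in linear terms, 71.50 dB.
The limit corresponds to 10^(81.6/10) = 1.445e+08; subtracting the fixed part leaves 1.304e+08 for the diesel generator, i.e. 81.15 dB.
So the diesel generator must be reduced from 89.6 to 81.15 dB: IL = 8.45 dB.

8.4 dB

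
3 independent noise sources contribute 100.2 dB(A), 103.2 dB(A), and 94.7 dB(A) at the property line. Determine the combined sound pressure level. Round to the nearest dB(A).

For uncorrelated sources the intensities add, so convert each level to linear form, sum, and take 10·log₁₀ of the total.
Σ 10^(L/10) = 10^(100.2/10) + 10^(103.2/10) + 10^(94.7/10) = 3.432e+10.
L_total = 10·log₁₀(3.432e+10) = 105.35 dB(A).

105 dB(A)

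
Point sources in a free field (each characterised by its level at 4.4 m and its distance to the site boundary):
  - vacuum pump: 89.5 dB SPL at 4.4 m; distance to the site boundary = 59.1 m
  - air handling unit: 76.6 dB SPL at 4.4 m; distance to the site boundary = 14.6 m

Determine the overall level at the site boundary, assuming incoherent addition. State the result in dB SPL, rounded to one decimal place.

69.6 dB SPL

Apply inverse-square spreading to bring every level to the receiver, then sum 10^(L/10).
vacuum pump: 89.5 − 20·log₁₀(59.1/4.4) = 89.5 − 22.56 = 66.94 dB SPL.
air handling unit: 76.6 − 20·log₁₀(14.6/4.4) = 76.6 − 10.42 = 66.18 dB SPL.
Σ 10^(L/10) = 9.091e+06 → L_total = 10·log₁₀(9.091e+06) = 69.59 dB SPL.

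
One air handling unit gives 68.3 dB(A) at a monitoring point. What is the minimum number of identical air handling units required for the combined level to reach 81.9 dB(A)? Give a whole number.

Need L₁ + 10·log₁₀ N ≥ 81.9, i.e. log₁₀ N ≥ 1.36.
N ≥ 10^(13.6/10) = 22.909, so N = 23.

23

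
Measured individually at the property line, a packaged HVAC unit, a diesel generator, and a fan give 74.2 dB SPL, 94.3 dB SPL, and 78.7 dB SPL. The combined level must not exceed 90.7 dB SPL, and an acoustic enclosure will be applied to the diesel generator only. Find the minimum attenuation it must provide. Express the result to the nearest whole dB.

Everything except the diesel generator sums to 10^(74.2/10) + 10^(78.7/10) = 1.004e+08 in linear terms, 80.02 dB SPL.
To meet 90.7 dB SPL overall, the treated diesel generator may contribute at most 10^(90.7/10) − 1.004e+08 = 1.074e+09, i.e. 90.31 dB SPL.
So the diesel generator must be reduced from 94.3 to 90.31 dB SPL: IL = 3.99 dB.

4 dB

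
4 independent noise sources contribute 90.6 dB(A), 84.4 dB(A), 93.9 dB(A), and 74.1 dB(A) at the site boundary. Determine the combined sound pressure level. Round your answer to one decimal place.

95.9 dB(A)

Incoherent sources combine by intensity addition: L_total = 10·log₁₀(Σ 10^(L_i/10)).
Σ 10^(L/10) = 10^(90.6/10) + 10^(84.4/10) + 10^(93.9/10) + 10^(74.1/10) = 3.904e+09.
L_total = 10·log₁₀(3.904e+09) = 95.92 dB(A).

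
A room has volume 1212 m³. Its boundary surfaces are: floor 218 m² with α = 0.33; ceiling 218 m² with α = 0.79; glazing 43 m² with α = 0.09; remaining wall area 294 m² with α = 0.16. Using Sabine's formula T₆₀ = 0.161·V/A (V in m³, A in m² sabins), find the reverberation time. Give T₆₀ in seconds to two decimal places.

0.66 s

A = Σ Sᵢαᵢ = 218·0.33 + 218·0.79 + 43·0.09 + 294·0.16 = 295.07 m².
T₆₀ = 0.161·V/A = 0.161·1212/295.07 = 0.661 s.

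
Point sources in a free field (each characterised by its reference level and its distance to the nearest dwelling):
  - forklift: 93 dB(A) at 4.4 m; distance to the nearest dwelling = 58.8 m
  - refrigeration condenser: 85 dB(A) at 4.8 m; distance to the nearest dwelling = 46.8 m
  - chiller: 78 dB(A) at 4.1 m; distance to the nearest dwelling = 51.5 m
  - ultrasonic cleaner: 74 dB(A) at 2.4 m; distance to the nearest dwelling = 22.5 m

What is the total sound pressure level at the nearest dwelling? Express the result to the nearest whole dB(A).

72 dB(A)

First find each source's level at the receiver (point-source: −20·log₁₀(r/r_ref)), then combine on an intensity basis.
forklift: 93 − 20·log₁₀(58.8/4.4) = 93 − 22.52 = 70.48 dB(A).
refrigeration condenser: 85 − 20·log₁₀(46.8/4.8) = 85 − 19.78 = 65.22 dB(A).
chiller: 78 − 20·log₁₀(51.5/4.1) = 78 − 21.98 = 56.02 dB(A).
ultrasonic cleaner: 74 − 20·log₁₀(22.5/2.4) = 74 − 19.44 = 54.56 dB(A).
Σ 10^(L/10) = 1.518e+07 → L_total = 10·log₁₀(1.518e+07) = 71.81 dB(A).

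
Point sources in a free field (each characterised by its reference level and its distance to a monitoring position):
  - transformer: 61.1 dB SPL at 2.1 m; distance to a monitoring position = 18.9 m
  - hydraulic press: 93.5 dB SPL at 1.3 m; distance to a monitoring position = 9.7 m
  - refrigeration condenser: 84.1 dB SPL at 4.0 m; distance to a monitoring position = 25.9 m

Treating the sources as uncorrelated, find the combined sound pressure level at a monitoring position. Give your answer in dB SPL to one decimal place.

Propagate each source to the receiver with L = L_ref − 20·log₁₀(r/r_ref), then add intensities.
transformer: 61.1 − 20·log₁₀(18.9/2.1) = 61.1 − 19.08 = 42.02 dB SPL.
hydraulic press: 93.5 − 20·log₁₀(9.7/1.3) = 93.5 − 17.46 = 76.04 dB SPL.
refrigeration condenser: 84.1 − 20·log₁₀(25.9/4.0) = 84.1 − 16.22 = 67.88 dB SPL.
Σ 10^(L/10) = 4.636e+07 → L_total = 10·log₁₀(4.636e+07) = 76.66 dB SPL.

76.7 dB SPL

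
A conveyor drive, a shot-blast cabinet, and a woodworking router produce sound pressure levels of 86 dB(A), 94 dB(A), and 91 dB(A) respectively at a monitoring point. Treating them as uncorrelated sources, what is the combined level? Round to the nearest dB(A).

96 dB(A)

Incoherent sources combine by intensity addition: L_total = 10·log₁₀(Σ 10^(L_i/10)).
Σ 10^(L/10) = 10^(86/10) + 10^(94/10) + 10^(91/10) = 4.169e+09.
L_total = 10·log₁₀(4.169e+09) = 96.20 dB(A).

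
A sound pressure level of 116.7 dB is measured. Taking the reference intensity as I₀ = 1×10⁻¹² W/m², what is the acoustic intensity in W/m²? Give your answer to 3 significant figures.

I = I₀·10^(L/10) = 10⁻¹² × 10^(116.7/10) = 10^(-0.330).

0.468 W/m²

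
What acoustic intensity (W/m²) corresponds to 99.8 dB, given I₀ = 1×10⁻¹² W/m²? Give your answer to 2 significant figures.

0.0095 W/m²

L = 10·log₁₀(I/I₀) ⇒ I = I₀·10^(L/10) = 10⁻¹² × 10^9.98.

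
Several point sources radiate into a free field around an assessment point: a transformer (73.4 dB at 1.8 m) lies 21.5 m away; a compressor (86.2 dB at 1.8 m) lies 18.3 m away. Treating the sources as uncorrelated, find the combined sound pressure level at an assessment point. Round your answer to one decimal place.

66.2 dB

Propagate each source to the receiver with L = L_ref − 20·log₁₀(r/r_ref), then add intensities.
transformer: 73.4 − 20·log₁₀(21.5/1.8) = 73.4 − 21.54 = 51.86 dB.
compressor: 86.2 − 20·log₁₀(18.3/1.8) = 86.2 − 20.14 = 66.06 dB.
Σ 10^(L/10) = 4.186e+06 → L_total = 10·log₁₀(4.186e+06) = 66.22 dB.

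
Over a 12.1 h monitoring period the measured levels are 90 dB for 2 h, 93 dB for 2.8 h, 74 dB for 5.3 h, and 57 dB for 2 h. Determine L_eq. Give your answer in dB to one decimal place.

88.0 dB

The energy average is taken in the linear domain: L_eq = 10·log₁₀[(Σ tᵢ·10^(Lᵢ/10))/T], T = 12.1 h.
Σ tᵢ·10^(Lᵢ/10) = 2·10^(90/10) + 2.8·10^(93/10) + 5.3·10^(74/10) + 2·10^(57/10) = 7.721e+09.
L_eq = 10·log₁₀(7.721e+09/12.1) = 88.05 dB.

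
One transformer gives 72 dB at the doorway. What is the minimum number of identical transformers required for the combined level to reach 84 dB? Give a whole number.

N identical sources give L₁ + 10·log₁₀ N, so require 10·log₁₀ N ≥ 84 − 72 = 12.0 dB.
N ≥ 10^(12.0/10) = 15.849, so N = 16.

16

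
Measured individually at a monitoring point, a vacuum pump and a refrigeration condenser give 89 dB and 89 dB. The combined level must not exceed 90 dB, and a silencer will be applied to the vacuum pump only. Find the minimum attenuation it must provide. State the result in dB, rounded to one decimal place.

5.9 dB

The untreated sources together contribute 10^(89/10) = 7.943e+08, i.e. 89.00 dB.
To meet 90 dB overall, the treated vacuum pump may contribute at most 10^(90/10) − 7.943e+08 = 2.057e+08, i.e. 83.13 dB.
Required insertion loss = 89 − 83.13 = 5.87 dB.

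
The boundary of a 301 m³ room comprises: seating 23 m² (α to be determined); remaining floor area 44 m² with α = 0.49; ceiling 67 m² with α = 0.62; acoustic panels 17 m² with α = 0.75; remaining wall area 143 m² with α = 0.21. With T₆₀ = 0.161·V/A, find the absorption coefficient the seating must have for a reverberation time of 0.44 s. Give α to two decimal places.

Required total absorption A = 0.161·301/0.44 = 110.14 m².
Absorption from the other surfaces = 44·0.49 + 67·0.62 + 17·0.75 + 143·0.21 = 105.88 m², so the seating must supply 4.26 m² over 23 m².
α = 4.26/23 = 0.185.

0.19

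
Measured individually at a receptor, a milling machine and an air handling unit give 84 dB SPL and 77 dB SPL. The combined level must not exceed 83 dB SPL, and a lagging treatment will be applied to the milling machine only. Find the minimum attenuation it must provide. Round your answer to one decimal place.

The untreated sources together contribute 10^(77/10) = 5.012e+07, i.e. 77.00 dB SPL.
To meet 83 dB SPL overall, the treated milling machine may contribute at most 10^(83/10) − 5.012e+07 = 1.494e+08, i.e. 81.74 dB SPL.
So the milling machine must be reduced from 84 to 81.74 dB SPL: IL = 2.26 dB.

2.3 dB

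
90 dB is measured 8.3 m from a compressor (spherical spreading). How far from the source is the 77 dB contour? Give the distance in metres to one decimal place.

The 13.0 dB drop corresponds to a distance ratio of 10^(13.0/20) for a point source.
r₂ = 8.3·10^((90−77)/20) = 8.3·10^(13.0/20) = 37.07 m.

37.1 m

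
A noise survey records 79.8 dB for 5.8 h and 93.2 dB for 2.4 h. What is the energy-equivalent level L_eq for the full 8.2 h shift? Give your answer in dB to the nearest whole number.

88 dB

L_eq = 10·log₁₀[(1/T)·Σ tᵢ·10^(Lᵢ/10)] with T = 8.2 h.
Σ tᵢ·10^(Lᵢ/10) = 5.8·10^(79.8/10) + 2.4·10^(93.2/10) = 5.568e+09.
L_eq = 10·log₁₀(5.568e+09/8.2) = 88.32 dB.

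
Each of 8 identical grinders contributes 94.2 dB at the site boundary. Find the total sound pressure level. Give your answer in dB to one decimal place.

103.2 dB

N identical incoherent sources raise the level by 10·log₁₀ N.
L_total = 94.2 + 10·log₁₀(8) = 94.2 + 9.031 = 103.23 dB.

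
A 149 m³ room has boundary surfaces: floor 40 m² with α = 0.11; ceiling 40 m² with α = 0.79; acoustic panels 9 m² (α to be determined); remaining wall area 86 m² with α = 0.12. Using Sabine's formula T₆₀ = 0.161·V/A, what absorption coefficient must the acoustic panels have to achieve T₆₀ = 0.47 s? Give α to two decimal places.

From T₆₀ = 0.161·V/A, the target T₆₀ = 0.47 s needs A = 0.161·149/0.47 = 51.04 m².
Absorption from the other surfaces = 40·0.11 + 40·0.79 + 86·0.12 = 46.32 m², so the acoustic panels must supply 4.72 m² over 9 m².
α = 4.72/9 = 0.524.

0.52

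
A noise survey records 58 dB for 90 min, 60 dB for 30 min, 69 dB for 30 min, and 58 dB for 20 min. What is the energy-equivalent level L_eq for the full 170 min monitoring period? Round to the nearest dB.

63 dB

The energy average is taken in the linear domain: L_eq = 10·log₁₀[(Σ tᵢ·10^(Lᵢ/10))/T], T = 170 min.
Σ tᵢ·10^(Lᵢ/10) = 90·10^(58/10) + 30·10^(60/10) + 30·10^(69/10) + 20·10^(58/10) = 3.377e+08.
L_eq = 10·log₁₀(3.377e+08/170) = 62.98 dB.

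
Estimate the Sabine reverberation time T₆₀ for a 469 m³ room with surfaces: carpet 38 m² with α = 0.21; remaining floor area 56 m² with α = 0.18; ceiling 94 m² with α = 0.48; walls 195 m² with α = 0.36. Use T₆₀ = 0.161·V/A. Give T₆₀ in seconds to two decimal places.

Total absorption A = 38·0.21 + 56·0.18 + 94·0.48 + 195·0.36 = 133.38 m² sabins.
T₆₀ = 0.161 × 469 / 133.38 = 0.566 s.

0.57 s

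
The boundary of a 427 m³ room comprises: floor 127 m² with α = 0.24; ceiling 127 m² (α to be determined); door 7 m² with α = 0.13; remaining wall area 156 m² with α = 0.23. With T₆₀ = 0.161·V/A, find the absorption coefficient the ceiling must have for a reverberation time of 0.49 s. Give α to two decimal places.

0.58

Required total absorption A = 0.161·427/0.49 = 140.30 m².
Absorption from the other surfaces = 127·0.24 + 7·0.13 + 156·0.23 = 67.27 m², so the ceiling must supply 73.03 m² over 127 m².
α = 73.03/127 = 0.575.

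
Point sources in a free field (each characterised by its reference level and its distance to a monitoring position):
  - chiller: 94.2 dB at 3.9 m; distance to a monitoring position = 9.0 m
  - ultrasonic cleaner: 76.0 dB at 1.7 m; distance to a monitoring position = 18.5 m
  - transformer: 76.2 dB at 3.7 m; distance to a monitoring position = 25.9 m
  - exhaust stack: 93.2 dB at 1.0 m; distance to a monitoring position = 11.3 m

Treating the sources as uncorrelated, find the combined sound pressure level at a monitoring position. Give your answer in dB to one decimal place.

Apply inverse-square spreading to bring every level to the receiver, then sum 10^(L/10).
chiller: 94.2 − 20·log₁₀(9.0/3.9) = 94.2 − 7.26 = 86.94 dB.
ultrasonic cleaner: 76.0 − 20·log₁₀(18.5/1.7) = 76.0 − 20.73 = 55.27 dB.
transformer: 76.2 − 20·log₁₀(25.9/3.7) = 76.2 − 16.90 = 59.30 dB.
exhaust stack: 93.2 − 20·log₁₀(11.3/1.0) = 93.2 − 21.06 = 72.14 dB.
Σ 10^(L/10) = 5.115e+08 → L_total = 10·log₁₀(5.115e+08) = 87.09 dB.

87.1 dB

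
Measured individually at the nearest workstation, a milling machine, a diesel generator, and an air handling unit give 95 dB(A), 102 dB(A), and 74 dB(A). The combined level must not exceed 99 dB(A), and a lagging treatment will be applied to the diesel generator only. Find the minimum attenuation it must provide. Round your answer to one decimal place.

5.2 dB

Everything except the diesel generator sums to 10^(95/10) + 10^(74/10) = 3.187e+09 in linear terms, 95.03 dB(A).
The limit corresponds to 10^(99/10) = 7.943e+09; subtracting the fixed part leaves 4.756e+09 for the diesel generator, i.e. 96.77 dB(A).
So the diesel generator must be reduced from 102 to 96.77 dB(A): IL = 5.23 dB.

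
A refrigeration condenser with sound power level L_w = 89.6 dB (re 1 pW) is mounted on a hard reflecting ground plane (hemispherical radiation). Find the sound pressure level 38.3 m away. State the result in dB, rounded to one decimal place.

L_p = L_w − 10·log₁₀(2π·r²) with r = 38.3 m.
2π·r² = 9217 m², 10·log₁₀ of that is 39.646 dB.
L_p = 89.6 − 39.646 = 49.95 dB.

50.0 dB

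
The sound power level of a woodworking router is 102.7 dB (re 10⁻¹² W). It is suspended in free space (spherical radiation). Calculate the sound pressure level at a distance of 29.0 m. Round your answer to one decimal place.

The power spreads over a sphere of area 4π·r², so L_p = L_w − 10·log₁₀(4π·r²).
4π·r² = 1.057e+04 m², 10·log₁₀ of that is 40.240 dB.
L_p = 102.7 − 40.240 = 62.46 dB.

62.5 dB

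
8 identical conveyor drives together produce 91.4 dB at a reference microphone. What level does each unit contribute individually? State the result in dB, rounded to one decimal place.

For N identical incoherent sources L_total = L₁ + 10·log₁₀ N, so L₁ = 91.4 − 10·log₁₀(8) = 91.4 − 9.031.

82.4 dB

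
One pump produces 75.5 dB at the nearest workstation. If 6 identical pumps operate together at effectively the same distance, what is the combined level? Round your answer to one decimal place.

With 6 equal, uncorrelated contributions the intensity is 6× that of one unit, giving a rise of 10·log₁₀ 6.
L_total = 75.5 + 10·log₁₀(6) = 75.5 + 7.782 = 83.28 dB.

83.3 dB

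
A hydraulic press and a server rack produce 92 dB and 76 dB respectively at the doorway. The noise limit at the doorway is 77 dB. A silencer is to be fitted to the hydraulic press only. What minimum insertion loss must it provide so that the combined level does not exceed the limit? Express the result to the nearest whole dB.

22 dB

Fixed contribution from the other source: Σ 10^(L/10) = 10^(76/10) = 3.981e+07 (76.00 dB).
The limit corresponds to 10^(77/10) = 5.012e+07; subtracting the fixed part leaves 1.031e+07 for the hydraulic press, i.e. 70.13 dB.
Required insertion loss = 92 − 70.13 = 21.87 dB.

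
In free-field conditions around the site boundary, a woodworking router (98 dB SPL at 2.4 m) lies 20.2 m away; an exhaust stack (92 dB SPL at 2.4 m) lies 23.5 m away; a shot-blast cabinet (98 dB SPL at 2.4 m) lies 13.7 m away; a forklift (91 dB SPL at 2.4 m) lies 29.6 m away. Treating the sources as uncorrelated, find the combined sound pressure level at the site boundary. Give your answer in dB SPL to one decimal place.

Apply inverse-square spreading to bring every level to the receiver, then sum 10^(L/10).
woodworking router: 98 − 20·log₁₀(20.2/2.4) = 98 − 18.50 = 79.50 dB SPL.
exhaust stack: 92 − 20·log₁₀(23.5/2.4) = 92 − 19.82 = 72.18 dB SPL.
shot-blast cabinet: 98 − 20·log₁₀(13.7/2.4) = 98 − 15.13 = 82.87 dB SPL.
forklift: 91 − 20·log₁₀(29.6/2.4) = 91 − 21.82 = 69.18 dB SPL.
Σ 10^(L/10) = 3.075e+08 → L_total = 10·log₁₀(3.075e+08) = 84.88 dB SPL.

84.9 dB SPL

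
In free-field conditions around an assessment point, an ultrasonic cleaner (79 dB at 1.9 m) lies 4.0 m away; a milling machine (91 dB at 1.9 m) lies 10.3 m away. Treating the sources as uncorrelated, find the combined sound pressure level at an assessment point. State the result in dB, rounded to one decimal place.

Apply inverse-square spreading to bring every level to the receiver, then sum 10^(L/10).
ultrasonic cleaner: 79 − 20·log₁₀(4.0/1.9) = 79 − 6.47 = 72.53 dB.
milling machine: 91 − 20·log₁₀(10.3/1.9) = 91 − 14.68 = 76.32 dB.
Σ 10^(L/10) = 6.076e+07 → L_total = 10·log₁₀(6.076e+07) = 77.84 dB.

77.8 dB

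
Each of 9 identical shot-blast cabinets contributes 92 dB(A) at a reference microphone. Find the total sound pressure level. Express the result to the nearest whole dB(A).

N identical incoherent sources raise the level by 10·log₁₀ N.
L_total = 92 + 10·log₁₀(9) = 92 + 9.542 = 101.54 dB(A).

102 dB(A)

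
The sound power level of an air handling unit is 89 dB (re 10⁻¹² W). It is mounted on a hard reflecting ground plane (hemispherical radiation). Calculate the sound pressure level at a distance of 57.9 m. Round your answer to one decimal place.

The power spreads over a hemisphere of area 2π·r², so L_p = L_w − 10·log₁₀(2π·r²).
2π·r² = 2.106e+04 m², 10·log₁₀ of that is 43.235 dB.
L_p = 89 − 43.235 = 45.76 dB.

45.8 dB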